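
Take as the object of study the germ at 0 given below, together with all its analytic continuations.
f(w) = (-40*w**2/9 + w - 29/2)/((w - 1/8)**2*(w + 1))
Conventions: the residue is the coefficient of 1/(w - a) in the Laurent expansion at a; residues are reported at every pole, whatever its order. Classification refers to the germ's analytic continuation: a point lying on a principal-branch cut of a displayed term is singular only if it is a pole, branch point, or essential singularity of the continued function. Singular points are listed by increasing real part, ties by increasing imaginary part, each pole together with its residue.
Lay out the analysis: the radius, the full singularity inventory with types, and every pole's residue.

Radius of convergence at 0: 1/8.
At -1: a pole of order 1; residue -11488/729.
At 1/8: a pole of order 2; residue 8248/729.

Denominator factor (w - 1/8)^2: pole of order 2 at 1/8, modulus 1/8.
Denominator factor (w + 1): pole of order 1 at -1, modulus 1.
The radius of convergence is the smallest modulus among the singular points: 1/8.
At the order-1 pole -1 set g(w) = (w - (-1))*f(w) = (-40*w**2/9 + w - 29/2)/(w - 1/8)**2.
Simple pole: residue = g(a) at a = -1, which is -11488/729.
At the order-2 pole 1/8 set g(w) = (w - (1/8))^2*f(w) = (-40*w**2/9 + w - 29/2)/(w + 1).
Order-2 pole: residue = g'(a); g'(1/8) = 8248/729, so the residue is 8248/729.
List the singular points by increasing real part (a conjugate pair: the negative imaginary part first).


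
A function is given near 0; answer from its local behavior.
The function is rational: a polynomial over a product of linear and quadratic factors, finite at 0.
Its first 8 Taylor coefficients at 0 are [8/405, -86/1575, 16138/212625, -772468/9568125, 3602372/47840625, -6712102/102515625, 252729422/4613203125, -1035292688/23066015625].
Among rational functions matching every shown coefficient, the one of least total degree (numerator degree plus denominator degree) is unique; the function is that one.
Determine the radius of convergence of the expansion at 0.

The radius of convergence is 5/4.

No rational of total degree below 5 reproduces all 8 coefficients; solving the [1/4] Pade equations on them gives f(x) = (2/3 - 9*x/14)/((x + 5/4)*(x + 3)**3), whose expansion matches every shown term.
Denominator factor (x + 3)^3: pole of order 3 at -3, modulus 3.
Denominator factor (x + 5/4): pole of order 1 at -5/4, modulus 5/4.
The radius of convergence is the smallest modulus among the singular points: 5/4.


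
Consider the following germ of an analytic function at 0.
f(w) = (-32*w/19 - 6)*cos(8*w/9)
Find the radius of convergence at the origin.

The radius of convergence is infinite.

The factor cos(8*w/9) is entire and contributes no finite singular point.
The polynomial part has no poles.
No finite singular points: the Taylor series at 0 converges everywhere.


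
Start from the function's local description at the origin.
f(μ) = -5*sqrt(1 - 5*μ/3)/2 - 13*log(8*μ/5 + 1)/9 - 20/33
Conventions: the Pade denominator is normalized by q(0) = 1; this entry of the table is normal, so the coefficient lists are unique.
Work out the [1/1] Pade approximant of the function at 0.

Taylor coefficients needed (expand at 0): a_0 = -205/66, a_1 = -41/180, a_2 = 9781/3600.
Write the denominator as Q(μ) = 1 + q1*μ. Requiring Q*f - P = O(μ^3) with deg P <= 1 kills the coefficients of μ^2..μ^2 in Q*f:
  μ^2: a_2 + q1*a_1 = 0, i.e. 9781/3600 + (-41/180)*q1 = 0.
Solving this linear system: q1 = 9781/820.
The numerator is Q*f truncated at degree 1: P0 = a_0 = -205/66; P1 = a_1 + q1*a_0 = -147617/3960.

The Pade approximant has numerator coefficients [-205/66, -147617/3960]; denominator coefficients [1, 9781/820].


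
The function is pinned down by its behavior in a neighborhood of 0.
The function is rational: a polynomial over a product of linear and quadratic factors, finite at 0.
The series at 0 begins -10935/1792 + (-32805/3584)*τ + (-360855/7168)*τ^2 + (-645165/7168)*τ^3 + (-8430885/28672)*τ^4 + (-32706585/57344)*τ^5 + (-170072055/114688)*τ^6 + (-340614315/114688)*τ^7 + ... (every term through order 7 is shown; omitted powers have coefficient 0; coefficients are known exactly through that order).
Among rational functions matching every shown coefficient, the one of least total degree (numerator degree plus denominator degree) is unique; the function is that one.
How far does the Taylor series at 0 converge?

The radius of convergence is -1/9 + (1/9)*sqrt(37).

No rational of total degree below 6 reproduces all 8 coefficients; solving the [0/6] Pade equations on them gives f(τ) = 15/(28*(τ**2 + 2*τ/9 - 4/9)**3), whose expansion matches every shown term.
Denominator factor (τ**2 + 2*τ/9 - 4/9)^3: discriminant 148/81, real irrational roots -1/9 + (1/9)*sqrt(37) and -1/9 - (1/9)*sqrt(37); poles of order 3, moduli -1/9 + (1/9)*sqrt(37) and 1/9 + (1/9)*sqrt(37).
The radius of convergence is the smallest modulus among the singular points: -1/9 + (1/9)*sqrt(37).


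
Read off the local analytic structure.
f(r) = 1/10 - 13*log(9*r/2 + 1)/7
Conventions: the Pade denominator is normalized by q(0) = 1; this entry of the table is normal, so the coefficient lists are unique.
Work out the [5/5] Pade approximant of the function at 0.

Taylor coefficients needed (expand at 0): a_0 = 1/10, a_1 = -117/14, a_2 = 1053/56, a_3 = -3159/56, a_4 = 85293/448, a_5 = -767637/1120, a_6 = 2302911/896, a_7 = -62178597/6272, a_8 = 559607373/14336, a_9 = -559607373/3584, a_10 = 45328197213/71680.
Write the denominator as Q(r) = 1 + q1*r + q2*r^2 + q3*r^3 + q4*r^4 + q5*r^5. Requiring Q*f - P = O(r^11) with deg P <= 5 kills the coefficients of r^6..r^10 in Q*f:
  r^6: a_6 + q1*a_5 + q2*a_4 + q3*a_3 + q4*a_2 + q5*a_1 = 0, i.e. 2302911/896 + (-767637/1120)*q1 + (85293/448)*q2 + (-3159/56)*q3 + (1053/56)*q4 + (-117/14)*q5 = 0.
  r^7: a_7 + q1*a_6 + q2*a_5 + q3*a_4 + q4*a_3 + q5*a_2 = 0, i.e. -62178597/6272 + (2302911/896)*q1 + (-767637/1120)*q2 + (85293/448)*q3 + (-3159/56)*q4 + (1053/56)*q5 = 0.
  r^8: a_8 + q1*a_7 + q2*a_6 + q3*a_5 + q4*a_4 + q5*a_3 = 0, i.e. 559607373/14336 + (-62178597/6272)*q1 + (2302911/896)*q2 + (-767637/1120)*q3 + (85293/448)*q4 + (-3159/56)*q5 = 0.
  r^9: a_9 + q1*a_8 + q2*a_7 + q3*a_6 + q4*a_5 + q5*a_4 = 0, i.e. -559607373/3584 + (559607373/14336)*q1 + (-62178597/6272)*q2 + (2302911/896)*q3 + (-767637/1120)*q4 + (85293/448)*q5 = 0.
  r^10: a_10 + q1*a_9 + q2*a_8 + q3*a_7 + q4*a_6 + q5*a_5 = 0, i.e. 45328197213/71680 + (-559607373/3584)*q1 + (559607373/14336)*q2 + (-62178597/6272)*q3 + (2302911/896)*q4 + (-767637/1120)*q5 = 0.
Solving this linear system: q1 = 45/4, q2 = 45, q3 = 1215/16, q4 = 10935/224, q5 = 6561/896.
The numerator is Q*f truncated at degree 5: P0 = a_0 = 1/10; P1 = a_1 + q1*a_0 = -405/56; P2 = a_2 + q1*a_1 + q2*a_0 = -495/7; P3 = a_3 + q1*a_2 + q2*a_1 + q3*a_0 = -23895/112; P4 = a_4 + q1*a_3 + q2*a_2 + q3*a_1 + q4*a_0 = -3645/16; P5 = a_5 + q1*a_4 + q2*a_3 + q3*a_2 + q4*a_1 + q5*a_0 = -24057/392.

The Pade approximant has numerator coefficients [1/10, -405/56, -495/7, -23895/112, -3645/16, -24057/392]; denominator coefficients [1, 45/4, 45, 1215/16, 10935/224, 6561/896].


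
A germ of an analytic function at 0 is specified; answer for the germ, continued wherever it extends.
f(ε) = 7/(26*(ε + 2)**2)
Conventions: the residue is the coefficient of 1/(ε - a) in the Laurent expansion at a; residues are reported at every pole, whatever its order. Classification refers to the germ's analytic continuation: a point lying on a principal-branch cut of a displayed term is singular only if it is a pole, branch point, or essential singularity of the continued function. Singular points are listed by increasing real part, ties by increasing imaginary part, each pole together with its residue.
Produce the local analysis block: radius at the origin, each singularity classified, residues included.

Radius of convergence at 0: 2.
At -2: a pole of order 2; residue 0.

Denominator factor (ε + 2)^2: pole of order 2 at -2, modulus 2.
The radius of convergence is the smallest modulus among the singular points: 2.
At the order-2 pole -2 set g(ε) = (ε - (-2))^2*f(ε) = 7/26.
Order-2 pole: residue = g'(a); g'(-2) = 0, so the residue is 0.


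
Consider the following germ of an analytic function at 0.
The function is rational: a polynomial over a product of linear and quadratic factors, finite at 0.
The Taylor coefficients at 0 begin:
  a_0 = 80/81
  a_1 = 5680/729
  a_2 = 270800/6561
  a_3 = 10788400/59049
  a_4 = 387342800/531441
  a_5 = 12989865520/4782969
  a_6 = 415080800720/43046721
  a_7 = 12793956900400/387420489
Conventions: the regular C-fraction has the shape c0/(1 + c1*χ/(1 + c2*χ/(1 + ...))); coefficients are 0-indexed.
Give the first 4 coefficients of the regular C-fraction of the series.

The regular C-fraction coefficients are [80/81, -71/9, 184/71, -8720/4899].

Taylor coefficients (read off): a_0 = 80/81, a_1 = 5680/729, a_2 = 270800/6561, a_3 = 10788400/59049.
c0 = a_0 = 80/81. Peel one level at a time: if S = 1 + c*χ/S' with S'(0) = 1, then c is the χ-coefficient of S and S' = c*χ/(S - 1).
S_1 = c0/f = 1 + (-71/9)*χ + (184/9)*χ^2 + ...; c1 = -71/9.
S_2 = c1*χ/(S_1 - 1) = 1 + (184/71)*χ + (69760/15123)*χ^2 + ...; c2 = 184/71.
S_3 = c2*χ/(S_2 - 1) = 1 + (-8720/4899)*χ + ...; c3 = -8720/4899.


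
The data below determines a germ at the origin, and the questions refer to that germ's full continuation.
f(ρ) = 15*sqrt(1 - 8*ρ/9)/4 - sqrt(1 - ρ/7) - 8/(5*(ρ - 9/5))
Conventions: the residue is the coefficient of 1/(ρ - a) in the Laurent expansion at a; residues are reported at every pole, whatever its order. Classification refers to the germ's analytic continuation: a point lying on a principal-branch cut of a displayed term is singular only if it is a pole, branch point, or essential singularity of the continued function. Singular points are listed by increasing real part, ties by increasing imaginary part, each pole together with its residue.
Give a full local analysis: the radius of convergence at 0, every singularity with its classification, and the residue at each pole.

Denominator factor (ρ - 9/5): pole of order 1 at 9/5, modulus 9/5.
Branch term (-1)*sqrt(1 - ρ/(7)): its argument vanishes at ρ = 7, a square-root branch point, modulus 7.
Branch term (15/4)*sqrt(1 - ρ/(9/8)): its argument vanishes at ρ = 9/8, a square-root branch point, modulus 9/8.
The radius of convergence is the smallest modulus among the singular points: 9/8.
The branch terms are analytic at 9/5 and contribute nothing to the residue; only the rational part matters.
At the order-1 pole 9/5 set g(ρ) = (ρ - (9/5))*(rational part) = -8/5.
Simple pole: residue = g(a) at a = 9/5, which is -8/5.
List the singular points by increasing real part (a conjugate pair: the negative imaginary part first).

Radius of convergence at 0: 9/8.
At 9/8: an algebraic (square-root) branch point.
At 9/5: a pole of order 1; residue -8/5.
At 7: an algebraic (square-root) branch point.


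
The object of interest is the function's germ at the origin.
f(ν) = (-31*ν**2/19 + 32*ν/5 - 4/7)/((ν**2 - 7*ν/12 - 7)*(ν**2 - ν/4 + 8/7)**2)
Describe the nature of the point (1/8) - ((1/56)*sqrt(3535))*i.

The denominator factor ν**2 - ν/4 + 8/7 vanishes at (1/8) - ((1/56)*sqrt(3535))*i and appears to the power 2; the numerator there equals (43459/21280) - ((2277/21280)*sqrt(3535))*i, nonzero, and no other factor vanishes.
Hence a pole whose order is the multiplicity, 2.

The point is a pole of order 2.


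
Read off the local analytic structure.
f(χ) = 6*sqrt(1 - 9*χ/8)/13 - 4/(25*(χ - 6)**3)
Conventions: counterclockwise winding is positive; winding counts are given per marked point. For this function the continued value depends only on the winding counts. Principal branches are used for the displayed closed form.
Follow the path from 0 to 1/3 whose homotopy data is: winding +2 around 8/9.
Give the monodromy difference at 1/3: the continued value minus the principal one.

Continued minus principal equals 0.

The rational part is single-valued and drops out of the difference; each branch term changes only by its own monodromy.
(6/13)*sqrt(1 - χ/(8/9)): winding +2 is even, the square root returns to the same sheet, contribution 0.
Summing the contributions at χ = 1/3 gives 0.


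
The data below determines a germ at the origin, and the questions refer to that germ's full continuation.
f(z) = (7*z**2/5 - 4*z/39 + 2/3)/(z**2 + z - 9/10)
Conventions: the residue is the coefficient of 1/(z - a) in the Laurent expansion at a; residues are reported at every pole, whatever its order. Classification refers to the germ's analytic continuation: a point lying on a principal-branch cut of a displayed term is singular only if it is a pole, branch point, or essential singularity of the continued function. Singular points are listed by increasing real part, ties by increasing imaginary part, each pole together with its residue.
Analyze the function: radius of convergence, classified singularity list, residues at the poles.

Radius of convergence at 0: -1/2 + (1/10)*sqrt(115).
At -1/2 - (1/10)*sqrt(115): a pole of order 1; residue -293/390 - (2611/22425)*sqrt(115).
At -1/2 + (1/10)*sqrt(115): a pole of order 1; residue -293/390 + (2611/22425)*sqrt(115).

Denominator factor (z**2 + z - 9/10): discriminant 23/5, real irrational roots -1/2 + (1/10)*sqrt(115) and -1/2 - (1/10)*sqrt(115); poles of order 1, moduli -1/2 + (1/10)*sqrt(115) and 1/2 + (1/10)*sqrt(115).
The radius of convergence is the smallest modulus among the singular points: -1/2 + (1/10)*sqrt(115).
The factor z**2 + z - 9/10 splits as (z - a)(z - a') with a = -1/2 - (1/10)*sqrt(115), a' = -1/2 + (1/10)*sqrt(115). At the order-1 pole a set g(z) = (z - a)*f(z) = [7*z**2/5 - 4*z/39 + 2/3] / (z - a').
Simple pole: residue = g(a) at a = -1/2 - (1/10)*sqrt(115), which is -293/390 - (2611/22425)*sqrt(115).
The factor z**2 + z - 9/10 splits as (z - a)(z - a') with a = -1/2 + (1/10)*sqrt(115), a' = -1/2 - (1/10)*sqrt(115). At the order-1 pole a set g(z) = (z - a)*f(z) = [7*z**2/5 - 4*z/39 + 2/3] / (z - a').
Simple pole: residue = g(a) at a = -1/2 + (1/10)*sqrt(115), which is -293/390 + (2611/22425)*sqrt(115).
List the singular points by increasing real part (a conjugate pair: the negative imaginary part first).


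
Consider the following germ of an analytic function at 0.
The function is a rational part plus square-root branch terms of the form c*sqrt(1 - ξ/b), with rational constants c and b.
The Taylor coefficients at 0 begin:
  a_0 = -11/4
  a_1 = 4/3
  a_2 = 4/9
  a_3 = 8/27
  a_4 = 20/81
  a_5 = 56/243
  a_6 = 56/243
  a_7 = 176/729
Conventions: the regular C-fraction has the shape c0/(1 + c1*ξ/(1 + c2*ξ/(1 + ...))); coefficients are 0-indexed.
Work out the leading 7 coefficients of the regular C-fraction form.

The regular C-fraction coefficients are [-11/4, 16/33, -9/11, -11/81, -43/81, -9/43, -59/129].

Taylor coefficients (read off): a_0 = -11/4, a_1 = 4/3, a_2 = 4/9, a_3 = 8/27, a_4 = 20/81, a_5 = 56/243, a_6 = 56/243.
c0 = a_0 = -11/4. Peel one level at a time: if S = 1 + c*ξ/S' with S'(0) = 1, then c is the ξ-coefficient of S and S' = c*ξ/(S - 1).
S_1 = c0/f = 1 + (16/33)*ξ + (48/121)*ξ^2 + ...; c1 = 16/33.
S_2 = c1*ξ/(S_1 - 1) = 1 + (-9/11)*ξ + (-1/9)*ξ^2 + ...; c2 = -9/11.
S_3 = c2*ξ/(S_2 - 1) = 1 + (-11/81)*ξ + (-473/6561)*ξ^2 + ...; c3 = -11/81.
S_4 = c3*ξ/(S_3 - 1) = 1 + (-43/81)*ξ + (-1/9)*ξ^2 + ...; c4 = -43/81.
S_5 = c4*ξ/(S_4 - 1) = 1 + (-9/43)*ξ + (-177/1849)*ξ^2 + ...; c5 = -9/43.
S_6 = c5*ξ/(S_5 - 1) = 1 + (-59/129)*ξ + ...; c6 = -59/129.


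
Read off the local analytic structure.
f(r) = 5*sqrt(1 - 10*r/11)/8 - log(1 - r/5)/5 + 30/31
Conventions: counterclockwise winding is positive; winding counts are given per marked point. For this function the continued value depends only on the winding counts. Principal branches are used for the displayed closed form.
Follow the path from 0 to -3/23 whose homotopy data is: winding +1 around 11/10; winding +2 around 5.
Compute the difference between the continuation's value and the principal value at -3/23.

Continued minus principal equals (-(5/1012)*sqrt(71599)) - ((4/5)*pi)*i.

The rational part is single-valued and drops out of the difference; each branch term changes only by its own monodromy.
(5/8)*sqrt(1 - r/(11/10)): winding +1 is odd, the square root flips sign, contributing -2*(5/8)*sqrt(1 - (-3/23)/(11/10)) = -2*(5/8)*sqrt(283/253) = -(5/1012)*sqrt(71599).
(-1/5)*log(1 - r/(5)): each positive loop around 5 adds 2*pi*i to the log, so winding +2 contributes (-1/5)*(2)*2*pi*i = -(4/5)*pi*i.
Summing the contributions at r = -3/23 gives (-(5/1012)*sqrt(71599)) - ((4/5)*pi)*i.


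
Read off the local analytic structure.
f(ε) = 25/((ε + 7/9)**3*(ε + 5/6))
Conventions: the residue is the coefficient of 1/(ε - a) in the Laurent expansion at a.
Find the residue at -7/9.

At the order-3 pole -7/9 set g(ε) = (ε - (-7/9))^3*f(ε) = 25/(ε + 5/6).
Order-3 pole: residue = g''(a)/2; g''(-7/9) = 291600, so the residue is 145800.

The residue is 145800.


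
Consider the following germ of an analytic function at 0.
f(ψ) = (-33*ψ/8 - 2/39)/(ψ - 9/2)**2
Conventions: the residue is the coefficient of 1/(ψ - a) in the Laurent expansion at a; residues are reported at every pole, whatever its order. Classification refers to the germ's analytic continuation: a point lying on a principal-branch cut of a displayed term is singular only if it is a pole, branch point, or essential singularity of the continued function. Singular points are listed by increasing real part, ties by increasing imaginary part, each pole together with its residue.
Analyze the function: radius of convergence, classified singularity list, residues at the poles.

Denominator factor (ψ - 9/2)^2: pole of order 2 at 9/2, modulus 9/2.
The radius of convergence is the smallest modulus among the singular points: 9/2.
At the order-2 pole 9/2 set g(ψ) = (ψ - (9/2))^2*f(ψ) = -33*ψ/8 - 2/39.
Order-2 pole: residue = g'(a); g'(9/2) = -33/8, so the residue is -33/8.

Radius of convergence at 0: 9/2.
At 9/2: a pole of order 2; residue -33/8.


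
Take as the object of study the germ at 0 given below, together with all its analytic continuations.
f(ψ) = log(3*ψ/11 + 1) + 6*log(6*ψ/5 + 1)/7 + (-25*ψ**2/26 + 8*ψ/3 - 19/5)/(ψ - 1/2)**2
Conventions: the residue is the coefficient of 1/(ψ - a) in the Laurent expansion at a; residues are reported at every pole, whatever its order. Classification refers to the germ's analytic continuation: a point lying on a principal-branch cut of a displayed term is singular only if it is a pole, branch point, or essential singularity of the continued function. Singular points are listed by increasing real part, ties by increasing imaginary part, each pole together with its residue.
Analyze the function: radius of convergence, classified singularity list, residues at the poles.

Radius of convergence at 0: 1/2.
At -11/3: a logarithmic branch point.
At -5/6: a logarithmic branch point.
At 1/2: a pole of order 2; residue 133/78.

Denominator factor (ψ - 1/2)^2: pole of order 2 at 1/2, modulus 1/2.
Branch term (6/7)*log(1 - ψ/(-5/6)): its argument vanishes at ψ = -5/6, a logarithmic branch point, modulus 5/6.
Branch term (1)*log(1 - ψ/(-11/3)): its argument vanishes at ψ = -11/3, a logarithmic branch point, modulus 11/3.
The radius of convergence is the smallest modulus among the singular points: 1/2.
The branch terms are analytic at 1/2 and contribute nothing to the residue; only the rational part matters.
At the order-2 pole 1/2 set g(ψ) = (ψ - (1/2))^2*(rational part) = -25*ψ**2/26 + 8*ψ/3 - 19/5.
Order-2 pole: residue = g'(a); g'(1/2) = 133/78, so the residue is 133/78.
List the singular points by increasing real part (a conjugate pair: the negative imaginary part first).


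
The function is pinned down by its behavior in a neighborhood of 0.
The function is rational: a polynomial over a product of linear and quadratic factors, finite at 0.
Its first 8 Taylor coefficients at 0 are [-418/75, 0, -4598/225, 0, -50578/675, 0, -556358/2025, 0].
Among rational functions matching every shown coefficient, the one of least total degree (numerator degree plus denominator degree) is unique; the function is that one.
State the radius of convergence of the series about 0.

No rational of total degree below 2 reproduces all 8 coefficients; solving the [0/2] Pade equations on them gives f(h) = 38/(25*(h**2 - 3/11)), whose expansion matches every shown term.
Denominator factor (h**2 - 3/11): discriminant 12/11, real irrational roots (1/11)*sqrt(33) and -(1/11)*sqrt(33); poles of order 1, moduli (1/11)*sqrt(33) and (1/11)*sqrt(33).
The radius of convergence is the smallest modulus among the singular points: (1/11)*sqrt(33).

The radius of convergence is (1/11)*sqrt(33).


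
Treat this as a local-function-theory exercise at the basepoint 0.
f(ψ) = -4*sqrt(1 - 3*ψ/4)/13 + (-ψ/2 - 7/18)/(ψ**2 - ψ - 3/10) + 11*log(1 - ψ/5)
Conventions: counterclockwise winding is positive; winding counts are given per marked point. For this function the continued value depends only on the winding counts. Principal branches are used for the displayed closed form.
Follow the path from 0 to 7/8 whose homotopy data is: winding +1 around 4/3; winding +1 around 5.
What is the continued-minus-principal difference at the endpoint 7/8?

The rational part is single-valued and drops out of the difference; each branch term changes only by its own monodromy.
(11)*log(1 - ψ/(5)): each positive loop around 5 adds 2*pi*i to the log, so winding +1 contributes (11)*(1)*2*pi*i = (22)*pi*i.
(-4/13)*sqrt(1 - ψ/(4/3)): winding +1 is odd, the square root flips sign, contributing -2*(-4/13)*sqrt(1 - (7/8)/(4/3)) = -2*(-4/13)*sqrt(11/32) = (1/13)*sqrt(22).
Summing the contributions at ψ = 7/8 gives ((1/13)*sqrt(22)) + ((22)*pi)*i.

Continued minus principal equals ((1/13)*sqrt(22)) + ((22)*pi)*i.


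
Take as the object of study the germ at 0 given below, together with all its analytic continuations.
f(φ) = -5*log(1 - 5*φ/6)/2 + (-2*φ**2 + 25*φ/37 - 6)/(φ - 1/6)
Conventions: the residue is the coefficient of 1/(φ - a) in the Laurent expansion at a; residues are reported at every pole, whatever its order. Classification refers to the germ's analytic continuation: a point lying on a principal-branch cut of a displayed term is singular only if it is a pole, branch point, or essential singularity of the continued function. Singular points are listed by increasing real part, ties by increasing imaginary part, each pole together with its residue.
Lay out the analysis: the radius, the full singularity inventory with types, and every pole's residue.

Denominator factor (φ - 1/6): pole of order 1 at 1/6, modulus 1/6.
Branch term (-5/2)*log(1 - φ/(6/5)): its argument vanishes at φ = 6/5, a logarithmic branch point, modulus 6/5.
The radius of convergence is the smallest modulus among the singular points: 1/6.
The branch term is analytic at 1/6 and contributes nothing to the residue; only the rational part matters.
At the order-1 pole 1/6 set g(φ) = (φ - (1/6))*(rational part) = -2*φ**2 + 25*φ/37 - 6.
Simple pole: residue = g(a) at a = 1/6, which is -1979/333.
List the singular points by increasing real part (a conjugate pair: the negative imaginary part first).

Radius of convergence at 0: 1/6.
At 1/6: a pole of order 1; residue -1979/333.
At 6/5: a logarithmic branch point.


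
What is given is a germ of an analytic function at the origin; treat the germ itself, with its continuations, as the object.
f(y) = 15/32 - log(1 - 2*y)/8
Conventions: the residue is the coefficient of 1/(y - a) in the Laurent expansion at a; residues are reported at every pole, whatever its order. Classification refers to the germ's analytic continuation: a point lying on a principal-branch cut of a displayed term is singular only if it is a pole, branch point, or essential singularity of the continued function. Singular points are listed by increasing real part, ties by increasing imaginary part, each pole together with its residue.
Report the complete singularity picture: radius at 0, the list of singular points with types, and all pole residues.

Branch term (-1/8)*log(1 - y/(1/2)): its argument vanishes at y = 1/2, a logarithmic branch point, modulus 1/2.
The radius of convergence is the smallest modulus among the singular points: 1/2.

Radius of convergence at 0: 1/2.
At 1/2: a logarithmic branch point.


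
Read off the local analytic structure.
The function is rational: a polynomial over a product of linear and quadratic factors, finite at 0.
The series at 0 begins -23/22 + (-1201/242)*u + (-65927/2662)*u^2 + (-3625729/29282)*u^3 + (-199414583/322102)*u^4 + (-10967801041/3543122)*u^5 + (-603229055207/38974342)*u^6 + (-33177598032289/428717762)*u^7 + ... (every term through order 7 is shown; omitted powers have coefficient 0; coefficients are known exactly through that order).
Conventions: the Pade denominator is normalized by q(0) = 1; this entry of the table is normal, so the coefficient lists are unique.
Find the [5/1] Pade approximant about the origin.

The Pade approximant has numerator coefficients [-23/22, 31906328160/120645811451, 5801140800/120645811451, 1054704000/120645811451, 191520000/120645811451, 33600000/120645811451]; denominator coefficients [1, -603229055207/120645811451].

Taylor coefficients needed (read off): a_0 = -23/22, a_1 = -1201/242, a_2 = -65927/2662, a_3 = -3625729/29282, a_4 = -199414583/322102, a_5 = -10967801041/3543122, a_6 = -603229055207/38974342.
Write the denominator as Q(u) = 1 + q1*u. Requiring Q*f - P = O(u^7) with deg P <= 5 kills the coefficients of u^6..u^6 in Q*f:
  u^6: a_6 + q1*a_5 = 0, i.e. -603229055207/38974342 + (-10967801041/3543122)*q1 = 0.
Solving this linear system: q1 = -603229055207/120645811451.
The numerator is Q*f truncated at degree 5: P0 = a_0 = -23/22; P1 = a_1 + q1*a_0 = 31906328160/120645811451; P2 = a_2 + q1*a_1 = 5801140800/120645811451; P3 = a_3 + q1*a_2 = 1054704000/120645811451; P4 = a_4 + q1*a_3 = 191520000/120645811451; P5 = a_5 + q1*a_4 = 33600000/120645811451.


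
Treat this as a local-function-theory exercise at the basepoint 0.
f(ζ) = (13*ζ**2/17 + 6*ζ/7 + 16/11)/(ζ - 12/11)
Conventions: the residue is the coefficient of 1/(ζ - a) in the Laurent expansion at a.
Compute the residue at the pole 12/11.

The residue is 47512/14399.

At the order-1 pole 12/11 set g(ζ) = (ζ - (12/11))*f(ζ) = 13*ζ**2/17 + 6*ζ/7 + 16/11.
Simple pole: residue = g(a) at a = 12/11, which is 47512/14399.


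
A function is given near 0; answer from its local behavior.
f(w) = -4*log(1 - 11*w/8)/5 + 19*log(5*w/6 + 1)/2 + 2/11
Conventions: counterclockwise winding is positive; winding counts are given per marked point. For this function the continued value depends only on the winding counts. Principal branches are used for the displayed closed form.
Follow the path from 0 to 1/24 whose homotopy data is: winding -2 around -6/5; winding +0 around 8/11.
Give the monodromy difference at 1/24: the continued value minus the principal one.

The rational part is single-valued and drops out of the difference; each branch term changes only by its own monodromy.
(19/2)*log(1 - w/(-6/5)): each positive loop around -6/5 adds 2*pi*i to the log, so winding -2 contributes (19/2)*(-2)*2*pi*i = -(38)*pi*i.
(-4/5)*log(1 - w/(8/11)): winding 0 around 8/11, so this term returns to its principal value, contribution 0.
Summing the contributions at w = 1/24 gives -(38)*pi*i.

Continued minus principal equals -(38)*pi*i.


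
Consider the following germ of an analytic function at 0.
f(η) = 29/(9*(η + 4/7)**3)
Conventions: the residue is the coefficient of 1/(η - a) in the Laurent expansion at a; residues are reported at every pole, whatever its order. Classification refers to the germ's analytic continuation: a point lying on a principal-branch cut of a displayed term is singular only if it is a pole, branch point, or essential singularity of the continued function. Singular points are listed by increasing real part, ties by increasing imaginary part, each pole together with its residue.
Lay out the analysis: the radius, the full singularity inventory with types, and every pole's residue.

Radius of convergence at 0: 4/7.
At -4/7: a pole of order 3; residue 0.

Denominator factor (η + 4/7)^3: pole of order 3 at -4/7, modulus 4/7.
The radius of convergence is the smallest modulus among the singular points: 4/7.
At the order-3 pole -4/7 set g(η) = (η - (-4/7))^3*f(η) = 29/9.
Order-3 pole: residue = g''(a)/2; g''(-4/7) = 0, so the residue is 0.


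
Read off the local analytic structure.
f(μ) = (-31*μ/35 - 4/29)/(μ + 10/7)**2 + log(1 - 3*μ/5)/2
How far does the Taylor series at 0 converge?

The radius of convergence is 10/7.

Denominator factor (μ + 10/7)^2: pole of order 2 at -10/7, modulus 10/7.
Branch term (1/2)*log(1 - μ/(5/3)): its argument vanishes at μ = 5/3, a logarithmic branch point, modulus 5/3.
The radius of convergence is the smallest modulus among the singular points: 10/7.


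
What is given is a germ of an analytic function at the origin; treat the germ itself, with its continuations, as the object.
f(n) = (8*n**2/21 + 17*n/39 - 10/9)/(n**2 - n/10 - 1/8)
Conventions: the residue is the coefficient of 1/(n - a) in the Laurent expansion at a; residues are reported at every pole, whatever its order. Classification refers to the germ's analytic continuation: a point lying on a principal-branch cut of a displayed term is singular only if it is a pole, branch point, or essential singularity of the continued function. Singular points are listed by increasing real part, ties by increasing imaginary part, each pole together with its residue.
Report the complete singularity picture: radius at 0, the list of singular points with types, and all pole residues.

Denominator factor (n**2 - n/10 - 1/8): discriminant 51/100, real irrational roots 1/20 + (1/20)*sqrt(51) and 1/20 - (1/20)*sqrt(51); poles of order 1, moduli 1/20 + (1/20)*sqrt(51) and -1/20 + (1/20)*sqrt(51).
The radius of convergence is the smallest modulus among the singular points: -1/20 + (1/20)*sqrt(51).
The factor n**2 - n/10 - 1/8 splits as (n - a)(n - a') with a = 1/20 - (1/20)*sqrt(51), a' = 1/20 + (1/20)*sqrt(51). At the order-1 pole a set g(n) = (n - a)*f(n) = [8*n**2/21 + 17*n/39 - 10/9] / (n - a').
Simple pole: residue = g(a) at a = 1/20 - (1/20)*sqrt(51), which is 647/2730 + (85159/417690)*sqrt(51).
The factor n**2 - n/10 - 1/8 splits as (n - a)(n - a') with a = 1/20 + (1/20)*sqrt(51), a' = 1/20 - (1/20)*sqrt(51). At the order-1 pole a set g(n) = (n - a)*f(n) = [8*n**2/21 + 17*n/39 - 10/9] / (n - a').
Simple pole: residue = g(a) at a = 1/20 + (1/20)*sqrt(51), which is 647/2730 - (85159/417690)*sqrt(51).
List the singular points by increasing real part (a conjugate pair: the negative imaginary part first).

Radius of convergence at 0: -1/20 + (1/20)*sqrt(51).
At 1/20 - (1/20)*sqrt(51): a pole of order 1; residue 647/2730 + (85159/417690)*sqrt(51).
At 1/20 + (1/20)*sqrt(51): a pole of order 1; residue 647/2730 - (85159/417690)*sqrt(51).


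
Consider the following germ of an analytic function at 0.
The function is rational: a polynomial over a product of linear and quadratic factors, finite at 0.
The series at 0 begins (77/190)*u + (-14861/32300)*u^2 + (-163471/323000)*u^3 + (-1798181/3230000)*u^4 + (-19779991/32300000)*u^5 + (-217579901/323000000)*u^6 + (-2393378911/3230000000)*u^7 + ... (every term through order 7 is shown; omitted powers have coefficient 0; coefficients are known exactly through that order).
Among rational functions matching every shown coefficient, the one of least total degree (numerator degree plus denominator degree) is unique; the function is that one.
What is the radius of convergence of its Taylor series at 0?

No rational of total degree below 3 reproduces all 8 coefficients; solving the [2/1] Pade equations on them gives f(u) = (14*u**2/17 - 7*u/19)/(u - 10/11), whose expansion matches every shown term.
Denominator factor (u - 10/11): pole of order 1 at 10/11, modulus 10/11.
The radius of convergence is the smallest modulus among the singular points: 10/11.

The radius of convergence is 10/11.


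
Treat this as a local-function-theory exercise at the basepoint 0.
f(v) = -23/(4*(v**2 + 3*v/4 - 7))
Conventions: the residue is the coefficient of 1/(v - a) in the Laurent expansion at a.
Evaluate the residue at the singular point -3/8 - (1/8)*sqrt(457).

The residue is (23/457)*sqrt(457).

The factor v**2 + 3*v/4 - 7 splits as (v - a)(v - a') with a = -3/8 - (1/8)*sqrt(457), a' = -3/8 + (1/8)*sqrt(457). At the order-1 pole a set g(v) = (v - a)*f(v) = [-23/4] / (v - a').
Simple pole: residue = g(a) at a = -3/8 - (1/8)*sqrt(457), which is (23/457)*sqrt(457).


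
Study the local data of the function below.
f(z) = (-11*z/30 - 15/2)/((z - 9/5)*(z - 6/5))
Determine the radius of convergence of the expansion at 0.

Denominator factor (z - 6/5): pole of order 1 at 6/5, modulus 6/5.
Denominator factor (z - 9/5): pole of order 1 at 9/5, modulus 9/5.
The radius of convergence is the smallest modulus among the singular points: 6/5.

The radius of convergence is 6/5.


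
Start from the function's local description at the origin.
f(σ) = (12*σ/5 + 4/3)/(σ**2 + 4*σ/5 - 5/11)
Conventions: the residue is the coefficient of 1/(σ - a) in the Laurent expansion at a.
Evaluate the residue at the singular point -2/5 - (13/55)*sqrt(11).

The residue is 6/5 - (14/195)*sqrt(11).

The factor σ**2 + 4*σ/5 - 5/11 splits as (σ - a)(σ - a') with a = -2/5 - (13/55)*sqrt(11), a' = -2/5 + (13/55)*sqrt(11). At the order-1 pole a set g(σ) = (σ - a)*f(σ) = [12*σ/5 + 4/3] / (σ - a').
Simple pole: residue = g(a) at a = -2/5 - (13/55)*sqrt(11), which is 6/5 - (14/195)*sqrt(11).


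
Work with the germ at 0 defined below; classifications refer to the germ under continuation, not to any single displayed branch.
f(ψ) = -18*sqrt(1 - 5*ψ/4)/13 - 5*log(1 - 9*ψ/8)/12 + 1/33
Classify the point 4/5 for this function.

The point is an algebraic (square-root) branch point.

The term (-18/13)*sqrt(1 - ψ/(4/5)) has argument 1 - 4/5/(4/5) = 0 at 4/5: a square-root (algebraic, two-sheeted) branch point; the remaining terms are analytic or single-valued there.


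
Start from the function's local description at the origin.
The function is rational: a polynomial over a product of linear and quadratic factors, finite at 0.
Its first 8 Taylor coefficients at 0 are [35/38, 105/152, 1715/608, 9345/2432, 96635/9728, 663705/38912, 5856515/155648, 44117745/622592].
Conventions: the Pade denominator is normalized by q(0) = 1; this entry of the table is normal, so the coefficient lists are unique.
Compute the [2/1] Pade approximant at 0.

Taylor coefficients needed (read off): a_0 = 35/38, a_1 = 105/152, a_2 = 1715/608, a_3 = 9345/2432.
Write the denominator as Q(d) = 1 + q1*d. Requiring Q*f - P = O(d^4) with deg P <= 2 kills the coefficients of d^3..d^3 in Q*f:
  d^3: a_3 + q1*a_2 = 0, i.e. 9345/2432 + (1715/608)*q1 = 0.
Solving this linear system: q1 = -267/196.
The numerator is Q*f truncated at degree 2: P0 = a_0 = 35/38; P1 = a_1 + q1*a_0 = -75/133; P2 = a_2 + q1*a_1 = 250/133.

The Pade approximant has numerator coefficients [35/38, -75/133, 250/133]; denominator coefficients [1, -267/196].


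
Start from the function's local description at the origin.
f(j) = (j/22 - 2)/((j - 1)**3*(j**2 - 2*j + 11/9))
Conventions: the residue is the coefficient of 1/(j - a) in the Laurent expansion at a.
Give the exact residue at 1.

At the order-3 pole 1 set g(j) = (j - (1))^3*f(j) = (j/22 - 2)/(j**2 - 2*j + 11/9).
Order-3 pole: residue = g''(a)/2; g''(1) = 3483/44, so the residue is 3483/88.

The residue is 3483/88.


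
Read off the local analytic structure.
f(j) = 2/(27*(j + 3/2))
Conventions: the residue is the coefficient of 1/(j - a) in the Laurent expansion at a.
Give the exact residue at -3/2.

At the order-1 pole -3/2 set g(j) = (j - (-3/2))*f(j) = 2/27.
Simple pole: residue = g(a) at a = -3/2, which is 2/27.

The residue is 2/27.


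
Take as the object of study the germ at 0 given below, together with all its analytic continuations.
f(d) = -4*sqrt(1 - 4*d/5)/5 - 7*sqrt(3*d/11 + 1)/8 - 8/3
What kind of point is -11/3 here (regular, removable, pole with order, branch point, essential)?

The term (-7/8)*sqrt(1 - d/(-11/3)) has argument 1 - -11/3/(-11/3) = 0 at -11/3: a square-root (algebraic, two-sheeted) branch point; the remaining terms are analytic or single-valued there.

The point is an algebraic (square-root) branch point.


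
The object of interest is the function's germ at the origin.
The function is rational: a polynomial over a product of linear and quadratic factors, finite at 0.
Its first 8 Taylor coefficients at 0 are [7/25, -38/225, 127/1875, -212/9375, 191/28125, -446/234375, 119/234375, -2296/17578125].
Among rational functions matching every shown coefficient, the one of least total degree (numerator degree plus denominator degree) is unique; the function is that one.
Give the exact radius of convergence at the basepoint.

No rational of total degree below 4 reproduces all 8 coefficients; solving the [1/3] Pade equations on them gives f(σ) = (35 - σ/9)/(σ + 5)**3, whose expansion matches every shown term.
Denominator factor (σ + 5)^3: pole of order 3 at -5, modulus 5.
The radius of convergence is the smallest modulus among the singular points: 5.

The radius of convergence is 5.


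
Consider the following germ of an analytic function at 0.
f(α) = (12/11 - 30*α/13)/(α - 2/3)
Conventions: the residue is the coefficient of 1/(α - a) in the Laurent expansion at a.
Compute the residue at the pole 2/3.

The residue is -64/143.

At the order-1 pole 2/3 set g(α) = (α - (2/3))*f(α) = 12/11 - 30*α/13.
Simple pole: residue = g(a) at a = 2/3, which is -64/143.


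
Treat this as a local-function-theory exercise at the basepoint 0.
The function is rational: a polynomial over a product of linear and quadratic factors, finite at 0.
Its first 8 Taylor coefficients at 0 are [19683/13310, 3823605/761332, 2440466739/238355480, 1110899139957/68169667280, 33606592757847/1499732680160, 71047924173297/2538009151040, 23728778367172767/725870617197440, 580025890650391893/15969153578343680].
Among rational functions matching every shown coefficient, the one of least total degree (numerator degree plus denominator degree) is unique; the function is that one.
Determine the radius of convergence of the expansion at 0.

No rational of total degree below 6 reproduces all 8 coefficients; solving the [2/4] Pade equations on them gives f(ξ) = (25*ξ**2/37 + 31*ξ/13 + 27/5)/((ξ - 2)*(ξ - 11/9)**3), whose expansion matches every shown term.
Denominator factor (ξ - 11/9)^3: pole of order 3 at 11/9, modulus 11/9.
Denominator factor (ξ - 2): pole of order 1 at 2, modulus 2.
The radius of convergence is the smallest modulus among the singular points: 11/9.

The radius of convergence is 11/9.


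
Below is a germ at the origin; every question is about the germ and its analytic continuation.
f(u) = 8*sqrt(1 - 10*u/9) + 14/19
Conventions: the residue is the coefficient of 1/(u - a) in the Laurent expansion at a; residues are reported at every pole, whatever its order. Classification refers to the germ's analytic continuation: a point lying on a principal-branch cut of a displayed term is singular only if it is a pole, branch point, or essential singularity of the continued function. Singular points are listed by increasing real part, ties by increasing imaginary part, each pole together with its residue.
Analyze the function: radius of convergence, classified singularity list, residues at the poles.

Radius of convergence at 0: 9/10.
At 9/10: an algebraic (square-root) branch point.

Branch term (8)*sqrt(1 - u/(9/10)): its argument vanishes at u = 9/10, a square-root branch point, modulus 9/10.
The radius of convergence is the smallest modulus among the singular points: 9/10.


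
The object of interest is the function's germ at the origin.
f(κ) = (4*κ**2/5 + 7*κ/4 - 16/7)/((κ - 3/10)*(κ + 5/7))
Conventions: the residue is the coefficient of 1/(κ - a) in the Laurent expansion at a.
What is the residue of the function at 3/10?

At the order-1 pole 3/10 set g(κ) = (κ - (3/10))*f(κ) = (4*κ**2/5 + 7*κ/4 - 16/7)/(κ + 5/7).
Simple pole: residue = g(a) at a = 3/10, which is -11821/7100.

The residue is -11821/7100.
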